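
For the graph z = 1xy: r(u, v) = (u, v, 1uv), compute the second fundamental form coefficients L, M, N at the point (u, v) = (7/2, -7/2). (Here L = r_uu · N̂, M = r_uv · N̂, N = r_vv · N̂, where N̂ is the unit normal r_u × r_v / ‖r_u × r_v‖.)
L = 0;  M = sqrt(102)/51;  N = 0

Compute the unit normal N̂(u, v) = (-v/sqrt(u^2 + v^2 + 1), -u/sqrt(u^2 + v^2 + 1), 1/sqrt(u^2 + v^2 + 1)), and the second partials r_uu, r_uv, r_vv. Take dot products:
  L(u, v) = r_uu · N̂ = 0,
  M(u, v) = r_uv · N̂ = 1/sqrt(u^2 + v^2 + 1),
  N(u, v) = r_vv · N̂ = 0.
Evaluating at (u, v) = (7/2, -7/2):
  L = 0, M = sqrt(102)/51, N = 0.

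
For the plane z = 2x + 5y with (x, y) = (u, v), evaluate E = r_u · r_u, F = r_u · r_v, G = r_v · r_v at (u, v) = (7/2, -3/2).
E = 5;  F = 10;  G = 26

Partials: r_u = (1, 0, 2), r_v = (0, 1, 5). As functions of (u, v):
  E = r_u · r_u = 5,
  F = r_u · r_v = 10,
  G = r_v · r_v = 26.
Evaluating at (u, v) = (7/2, -3/2): E = 5, F = 10, G = 26.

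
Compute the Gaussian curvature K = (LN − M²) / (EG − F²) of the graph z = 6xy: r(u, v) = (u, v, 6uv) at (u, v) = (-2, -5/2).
K = -9/34225

Coefficients of the first fundamental form: E = 36*v^2 + 1, F = 36*u*v, G = 36*u^2 + 1.
Coefficients of the second fundamental form: L = 0, M = 6/sqrt(36*u^2 + 36*v^2 + 1), N = 0.
Assemble K = (LN − M²)/(EG − F²) = -36/(1296*u^4 + 2592*u^2*v^2 + 72*u^2 + 1296*v^4 + 72*v^2 + 1). At (u, v) = (-2, -5/2): K = -9/34225.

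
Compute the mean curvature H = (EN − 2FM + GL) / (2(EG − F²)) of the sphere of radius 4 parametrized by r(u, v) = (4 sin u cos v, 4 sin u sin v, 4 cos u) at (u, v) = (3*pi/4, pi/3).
H = -1/4

With E = 16, F = 0, G = 16*sin(u)^2, L = -4*sin(u)/Abs(sin(u)), M = 0, N = -4*sin(u)^3/Abs(sin(u)), assemble
  H = (EN − 2FM + GL) / (2(EG − F²)) = -sin(u)/(4*Abs(sin(u))).
At (u, v) = (3*pi/4, pi/3): H = -1/4.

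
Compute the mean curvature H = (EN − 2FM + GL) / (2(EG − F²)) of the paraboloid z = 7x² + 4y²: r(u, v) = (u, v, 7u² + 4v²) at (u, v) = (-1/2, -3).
H = 4239*sqrt(626)/391876

With E = 196*u^2 + 1, F = 112*u*v, G = 64*v^2 + 1, L = 14/sqrt(196*u^2 + 64*v^2 + 1), M = 0, N = 8/sqrt(196*u^2 + 64*v^2 + 1), assemble
  H = (EN − 2FM + GL) / (2(EG − F²)) = (784*u^2 + 448*v^2 + 11)/(196*u^2 + 64*v^2 + 1)^(3/2).
At (u, v) = (-1/2, -3): H = 4239*sqrt(626)/391876.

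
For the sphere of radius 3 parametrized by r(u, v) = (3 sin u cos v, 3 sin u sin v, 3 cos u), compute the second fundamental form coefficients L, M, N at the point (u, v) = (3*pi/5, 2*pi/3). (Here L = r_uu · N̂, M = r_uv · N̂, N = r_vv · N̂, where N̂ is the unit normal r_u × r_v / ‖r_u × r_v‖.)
L = -3;  M = 0;  N = -15/8 - 3*sqrt(5)/8

Compute the unit normal N̂(u, v) = (sin(u)^2*cos(v)/Abs(sin(u)), sin(u)^2*sin(v)/Abs(sin(u)), sin(2*u)/(2*Abs(sin(u)))), and the second partials r_uu, r_uv, r_vv. Take dot products:
  L(u, v) = r_uu · N̂ = -3*sin(u)/Abs(sin(u)),
  M(u, v) = r_uv · N̂ = 0,
  N(u, v) = r_vv · N̂ = -3*sin(u)^3/Abs(sin(u)).
Evaluating at (u, v) = (3*pi/5, 2*pi/3):
  L = -3, M = 0, N = -15/8 - 3*sqrt(5)/8.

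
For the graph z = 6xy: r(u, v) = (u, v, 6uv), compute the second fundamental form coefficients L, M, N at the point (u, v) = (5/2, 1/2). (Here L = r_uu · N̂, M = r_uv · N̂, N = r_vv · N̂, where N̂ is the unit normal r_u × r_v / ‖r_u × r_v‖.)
L = 0;  M = 6*sqrt(235)/235;  N = 0

Compute the unit normal N̂(u, v) = (-6*v/sqrt(36*u^2 + 36*v^2 + 1), -6*u/sqrt(36*u^2 + 36*v^2 + 1), 1/sqrt(36*u^2 + 36*v^2 + 1)), and the second partials r_uu, r_uv, r_vv. Take dot products:
  L(u, v) = r_uu · N̂ = 0,
  M(u, v) = r_uv · N̂ = 6/sqrt(36*u^2 + 36*v^2 + 1),
  N(u, v) = r_vv · N̂ = 0.
Evaluating at (u, v) = (5/2, 1/2):
  L = 0, M = 6*sqrt(235)/235, N = 0.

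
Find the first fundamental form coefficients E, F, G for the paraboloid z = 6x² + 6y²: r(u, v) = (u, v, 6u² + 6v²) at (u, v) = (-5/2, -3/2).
E = 901;  F = 540;  G = 325

Partials: r_u = (1, 0, 12*u), r_v = (0, 1, 12*v). As functions of (u, v):
  E = r_u · r_u = 144*u^2 + 1,
  F = r_u · r_v = 144*u*v,
  G = r_v · r_v = 144*v^2 + 1.
Evaluating at (u, v) = (-5/2, -3/2): E = 901, F = 540, G = 325.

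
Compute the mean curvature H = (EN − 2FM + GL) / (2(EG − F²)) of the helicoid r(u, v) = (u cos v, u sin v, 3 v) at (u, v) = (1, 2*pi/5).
H = 0

With E = 1, F = 0, G = u^2 + 9, L = 0, M = -3/sqrt(u^2 + 9), N = 0, assemble
  H = (EN − 2FM + GL) / (2(EG − F²)) = 0.
At (u, v) = (1, 2*pi/5): H = 0.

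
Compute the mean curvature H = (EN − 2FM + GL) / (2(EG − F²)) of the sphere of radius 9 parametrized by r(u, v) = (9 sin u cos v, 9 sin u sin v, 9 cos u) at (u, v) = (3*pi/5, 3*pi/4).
H = -1/9

With E = 81, F = 0, G = 81*sin(u)^2, L = -9*sin(u)/Abs(sin(u)), M = 0, N = -9*sin(u)^3/Abs(sin(u)), assemble
  H = (EN − 2FM + GL) / (2(EG − F²)) = -sin(u)/(9*Abs(sin(u))).
At (u, v) = (3*pi/5, 3*pi/4): H = -1/9.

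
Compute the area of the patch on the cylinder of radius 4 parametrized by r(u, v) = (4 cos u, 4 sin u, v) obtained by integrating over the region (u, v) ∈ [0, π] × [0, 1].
Area = 4*pi

Area = ∫∫ √(EG − F²) du dv with √(EG − F²) = 4. Integrating over [0, π] × [0, 1] gives 4*pi.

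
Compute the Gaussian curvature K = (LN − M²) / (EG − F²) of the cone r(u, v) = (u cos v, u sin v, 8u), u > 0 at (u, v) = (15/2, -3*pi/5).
K = 0

Coefficients of the first fundamental form: E = 65, F = 0, G = u^2.
Coefficients of the second fundamental form: L = 0, M = 0, N = 8*sqrt(65)*u^2/(65*Abs(u)).
Assemble K = (LN − M²)/(EG − F²) = 0. At (u, v) = (15/2, -3*pi/5): K = 0.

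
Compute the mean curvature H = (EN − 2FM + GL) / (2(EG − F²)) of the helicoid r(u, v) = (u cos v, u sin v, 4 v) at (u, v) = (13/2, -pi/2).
H = 0

With E = 1, F = 0, G = u^2 + 16, L = 0, M = -4/sqrt(u^2 + 16), N = 0, assemble
  H = (EN − 2FM + GL) / (2(EG − F²)) = 0.
At (u, v) = (13/2, -pi/2): H = 0.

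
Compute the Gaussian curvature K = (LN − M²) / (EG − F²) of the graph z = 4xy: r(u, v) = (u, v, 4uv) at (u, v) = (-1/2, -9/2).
K = -16/108241

Coefficients of the first fundamental form: E = 16*v^2 + 1, F = 16*u*v, G = 16*u^2 + 1.
Coefficients of the second fundamental form: L = 0, M = 4/sqrt(16*u^2 + 16*v^2 + 1), N = 0.
Assemble K = (LN − M²)/(EG − F²) = -16/(256*u^4 + 512*u^2*v^2 + 32*u^2 + 256*v^4 + 32*v^2 + 1). At (u, v) = (-1/2, -9/2): K = -16/108241.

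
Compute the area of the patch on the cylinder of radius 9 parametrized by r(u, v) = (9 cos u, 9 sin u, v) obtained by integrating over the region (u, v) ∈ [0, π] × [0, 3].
Area = 27*pi

Area = ∫∫ √(EG − F²) du dv with √(EG − F²) = 9. Integrating over [0, π] × [0, 3] gives 27*pi.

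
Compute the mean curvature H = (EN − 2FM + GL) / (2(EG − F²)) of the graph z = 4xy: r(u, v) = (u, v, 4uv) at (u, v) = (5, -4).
H = 1280*sqrt(73)/143883

With E = 16*v^2 + 1, F = 16*u*v, G = 16*u^2 + 1, L = 0, M = 4/sqrt(16*u^2 + 16*v^2 + 1), N = 0, assemble
  H = (EN − 2FM + GL) / (2(EG − F²)) = -64*u*v/(16*u^2 + 16*v^2 + 1)^(3/2).
At (u, v) = (5, -4): H = 1280*sqrt(73)/143883.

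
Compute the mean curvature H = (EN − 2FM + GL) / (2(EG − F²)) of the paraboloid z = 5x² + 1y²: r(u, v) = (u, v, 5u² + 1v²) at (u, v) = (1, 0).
H = 106*sqrt(101)/10201

With E = 100*u^2 + 1, F = 20*u*v, G = 4*v^2 + 1, L = 10/sqrt(100*u^2 + 4*v^2 + 1), M = 0, N = 2/sqrt(100*u^2 + 4*v^2 + 1), assemble
  H = (EN − 2FM + GL) / (2(EG − F²)) = 2*(50*u^2 + 10*v^2 + 3)/(100*u^2 + 4*v^2 + 1)^(3/2).
At (u, v) = (1, 0): H = 106*sqrt(101)/10201.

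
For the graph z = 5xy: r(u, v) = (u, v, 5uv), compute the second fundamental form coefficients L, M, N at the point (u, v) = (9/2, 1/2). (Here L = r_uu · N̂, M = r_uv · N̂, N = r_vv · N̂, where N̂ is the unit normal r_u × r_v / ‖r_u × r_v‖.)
L = 0;  M = 5*sqrt(2054)/1027;  N = 0

Compute the unit normal N̂(u, v) = (-5*v/sqrt(25*u^2 + 25*v^2 + 1), -5*u/sqrt(25*u^2 + 25*v^2 + 1), 1/sqrt(25*u^2 + 25*v^2 + 1)), and the second partials r_uu, r_uv, r_vv. Take dot products:
  L(u, v) = r_uu · N̂ = 0,
  M(u, v) = r_uv · N̂ = 5/sqrt(25*u^2 + 25*v^2 + 1),
  N(u, v) = r_vv · N̂ = 0.
Evaluating at (u, v) = (9/2, 1/2):
  L = 0, M = 5*sqrt(2054)/1027, N = 0.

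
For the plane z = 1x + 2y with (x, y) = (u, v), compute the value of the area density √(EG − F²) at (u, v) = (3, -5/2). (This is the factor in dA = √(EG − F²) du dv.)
√(EG − F²)|_{(3, -5/2)} = sqrt(6)

E = 2, F = 2, G = 5, so EG − F² = 6. Taking the positive square root: √(EG − F²) = sqrt(6). At (u, v) = (3, -5/2): sqrt(6).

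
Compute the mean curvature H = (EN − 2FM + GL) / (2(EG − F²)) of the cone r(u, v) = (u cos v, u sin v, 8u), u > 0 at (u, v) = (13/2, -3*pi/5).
H = 8*sqrt(65)/845

With E = 65, F = 0, G = u^2, L = 0, M = 0, N = 8*sqrt(65)*u^2/(65*Abs(u)), assemble
  H = (EN − 2FM + GL) / (2(EG − F²)) = 4*sqrt(65)/(65*Abs(u)).
At (u, v) = (13/2, -3*pi/5): H = 8*sqrt(65)/845.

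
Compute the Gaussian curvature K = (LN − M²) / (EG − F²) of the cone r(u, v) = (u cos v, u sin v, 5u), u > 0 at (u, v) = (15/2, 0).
K = 0

Coefficients of the first fundamental form: E = 26, F = 0, G = u^2.
Coefficients of the second fundamental form: L = 0, M = 0, N = 5*sqrt(26)*u^2/(26*Abs(u)).
Assemble K = (LN − M²)/(EG − F²) = 0. At (u, v) = (15/2, 0): K = 0.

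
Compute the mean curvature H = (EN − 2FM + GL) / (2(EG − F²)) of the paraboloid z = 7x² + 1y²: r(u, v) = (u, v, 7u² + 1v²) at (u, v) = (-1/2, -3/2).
H = 120*sqrt(59)/3481

With E = 196*u^2 + 1, F = 28*u*v, G = 4*v^2 + 1, L = 14/sqrt(196*u^2 + 4*v^2 + 1), M = 0, N = 2/sqrt(196*u^2 + 4*v^2 + 1), assemble
  H = (EN − 2FM + GL) / (2(EG − F²)) = 4*(49*u^2 + 7*v^2 + 2)/(196*u^2 + 4*v^2 + 1)^(3/2).
At (u, v) = (-1/2, -3/2): H = 120*sqrt(59)/3481.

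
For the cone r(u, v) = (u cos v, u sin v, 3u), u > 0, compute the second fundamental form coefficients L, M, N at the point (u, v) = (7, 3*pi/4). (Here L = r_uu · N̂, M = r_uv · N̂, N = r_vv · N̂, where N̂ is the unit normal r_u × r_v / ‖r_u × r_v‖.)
L = 0;  M = 0;  N = 21*sqrt(10)/10

Compute the unit normal N̂(u, v) = (-3*sqrt(10)*u*cos(v)/(10*Abs(u)), -3*sqrt(10)*u*sin(v)/(10*Abs(u)), sqrt(10)*u/(10*Abs(u))), and the second partials r_uu, r_uv, r_vv. Take dot products:
  L(u, v) = r_uu · N̂ = 0,
  M(u, v) = r_uv · N̂ = 0,
  N(u, v) = r_vv · N̂ = 3*sqrt(10)*u^2/(10*Abs(u)).
Evaluating at (u, v) = (7, 3*pi/4):
  L = 0, M = 0, N = 21*sqrt(10)/10.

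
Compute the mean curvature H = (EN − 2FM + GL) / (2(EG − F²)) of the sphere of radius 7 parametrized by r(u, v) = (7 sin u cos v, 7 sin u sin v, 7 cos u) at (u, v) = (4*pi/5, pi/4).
H = -1/7

With E = 49, F = 0, G = 49*sin(u)^2, L = -7*sin(u)/Abs(sin(u)), M = 0, N = -7*sin(u)^3/Abs(sin(u)), assemble
  H = (EN − 2FM + GL) / (2(EG − F²)) = -sin(u)/(7*Abs(sin(u))).
At (u, v) = (4*pi/5, pi/4): H = -1/7.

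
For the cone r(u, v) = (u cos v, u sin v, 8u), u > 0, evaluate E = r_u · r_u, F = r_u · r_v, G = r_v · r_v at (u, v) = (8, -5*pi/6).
E = 65;  F = 0;  G = 64

Partials: r_u = (cos(v), sin(v), 8), r_v = (-u*sin(v), u*cos(v), 0). As functions of (u, v):
  E = r_u · r_u = 65,
  F = r_u · r_v = 0,
  G = r_v · r_v = u^2.
Evaluating at (u, v) = (8, -5*pi/6): E = 65, F = 0, G = 64.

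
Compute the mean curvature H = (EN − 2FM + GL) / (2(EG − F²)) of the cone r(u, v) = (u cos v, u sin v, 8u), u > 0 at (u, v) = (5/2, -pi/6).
H = 8*sqrt(65)/325

With E = 65, F = 0, G = u^2, L = 0, M = 0, N = 8*sqrt(65)*u^2/(65*Abs(u)), assemble
  H = (EN − 2FM + GL) / (2(EG − F²)) = 4*sqrt(65)/(65*Abs(u)).
At (u, v) = (5/2, -pi/6): H = 8*sqrt(65)/325.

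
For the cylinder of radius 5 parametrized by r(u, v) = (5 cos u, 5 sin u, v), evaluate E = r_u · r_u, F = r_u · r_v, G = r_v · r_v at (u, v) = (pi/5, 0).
E = 25;  F = 0;  G = 1

Partials: r_u = (-5*sin(u), 5*cos(u), 0), r_v = (0, 0, 1). As functions of (u, v):
  E = r_u · r_u = 25,
  F = r_u · r_v = 0,
  G = r_v · r_v = 1.
Evaluating at (u, v) = (pi/5, 0): E = 25, F = 0, G = 1.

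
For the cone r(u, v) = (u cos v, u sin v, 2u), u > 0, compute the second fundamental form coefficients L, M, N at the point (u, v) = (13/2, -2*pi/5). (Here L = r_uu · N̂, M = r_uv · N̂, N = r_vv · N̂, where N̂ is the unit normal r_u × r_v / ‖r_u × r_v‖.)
L = 0;  M = 0;  N = 13*sqrt(5)/5

Compute the unit normal N̂(u, v) = (-2*sqrt(5)*u*cos(v)/(5*Abs(u)), -2*sqrt(5)*u*sin(v)/(5*Abs(u)), sqrt(5)*u/(5*Abs(u))), and the second partials r_uu, r_uv, r_vv. Take dot products:
  L(u, v) = r_uu · N̂ = 0,
  M(u, v) = r_uv · N̂ = 0,
  N(u, v) = r_vv · N̂ = 2*sqrt(5)*u^2/(5*Abs(u)).
Evaluating at (u, v) = (13/2, -2*pi/5):
  L = 0, M = 0, N = 13*sqrt(5)/5.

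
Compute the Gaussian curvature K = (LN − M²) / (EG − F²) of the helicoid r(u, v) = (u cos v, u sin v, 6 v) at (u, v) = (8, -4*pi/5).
K = -9/2500

Coefficients of the first fundamental form: E = 1, F = 0, G = u^2 + 36.
Coefficients of the second fundamental form: L = 0, M = -6/sqrt(u^2 + 36), N = 0.
Assemble K = (LN − M²)/(EG − F²) = -36/(u^2 + 36)^2. At (u, v) = (8, -4*pi/5): K = -9/2500.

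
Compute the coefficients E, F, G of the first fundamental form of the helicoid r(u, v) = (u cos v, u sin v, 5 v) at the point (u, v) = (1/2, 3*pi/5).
E = 1;  F = 0;  G = 101/4

Partials: r_u = (cos(v), sin(v), 0), r_v = (-u*sin(v), u*cos(v), 5). As functions of (u, v):
  E = r_u · r_u = 1,
  F = r_u · r_v = 0,
  G = r_v · r_v = u^2 + 25.
Evaluating at (u, v) = (1/2, 3*pi/5): E = 1, F = 0, G = 101/4.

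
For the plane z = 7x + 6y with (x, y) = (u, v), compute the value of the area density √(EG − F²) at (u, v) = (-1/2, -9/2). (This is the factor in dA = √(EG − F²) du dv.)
√(EG − F²)|_{(-1/2, -9/2)} = sqrt(86)

E = 50, F = 42, G = 37, so EG − F² = 86. Taking the positive square root: √(EG − F²) = sqrt(86). At (u, v) = (-1/2, -9/2): sqrt(86).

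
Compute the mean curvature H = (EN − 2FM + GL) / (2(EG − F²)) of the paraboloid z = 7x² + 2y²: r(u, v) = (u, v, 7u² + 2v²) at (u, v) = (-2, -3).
H = 2585*sqrt(929)/863041

With E = 196*u^2 + 1, F = 56*u*v, G = 16*v^2 + 1, L = 14/sqrt(196*u^2 + 16*v^2 + 1), M = 0, N = 4/sqrt(196*u^2 + 16*v^2 + 1), assemble
  H = (EN − 2FM + GL) / (2(EG − F²)) = (392*u^2 + 112*v^2 + 9)/(196*u^2 + 16*v^2 + 1)^(3/2).
At (u, v) = (-2, -3): H = 2585*sqrt(929)/863041.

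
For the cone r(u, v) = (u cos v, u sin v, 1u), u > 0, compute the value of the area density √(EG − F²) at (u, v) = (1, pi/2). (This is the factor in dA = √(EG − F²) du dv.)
√(EG − F²)|_{(1, pi/2)} = sqrt(2)

E = 2, F = 0, G = u^2, so EG − F² = 2*u^2. Taking the positive square root: √(EG − F²) = sqrt(2)*Abs(u). At (u, v) = (1, pi/2): sqrt(2).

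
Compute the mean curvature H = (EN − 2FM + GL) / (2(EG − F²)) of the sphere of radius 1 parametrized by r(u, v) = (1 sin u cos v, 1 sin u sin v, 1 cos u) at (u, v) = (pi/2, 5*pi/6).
H = -1

With E = 1, F = 0, G = sin(u)^2, L = -sin(u)/Abs(sin(u)), M = 0, N = -sin(u)^3/Abs(sin(u)), assemble
  H = (EN − 2FM + GL) / (2(EG − F²)) = -sin(u)/Abs(sin(u)).
At (u, v) = (pi/2, 5*pi/6): H = -1.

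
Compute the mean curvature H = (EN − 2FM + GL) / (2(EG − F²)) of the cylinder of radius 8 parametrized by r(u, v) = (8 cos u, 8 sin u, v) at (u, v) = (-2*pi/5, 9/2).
H = -1/16

With E = 64, F = 0, G = 1, L = -8, M = 0, N = 0, assemble
  H = (EN − 2FM + GL) / (2(EG − F²)) = -1/16.
At (u, v) = (-2*pi/5, 9/2): H = -1/16.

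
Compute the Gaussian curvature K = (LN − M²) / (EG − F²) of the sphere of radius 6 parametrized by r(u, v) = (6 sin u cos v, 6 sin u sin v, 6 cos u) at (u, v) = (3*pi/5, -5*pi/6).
K = 1/36

Coefficients of the first fundamental form: E = 36, F = 0, G = 36*sin(u)^2.
Coefficients of the second fundamental form: L = -6*sin(u)/Abs(sin(u)), M = 0, N = -6*sin(u)^3/Abs(sin(u)).
Assemble K = (LN − M²)/(EG − F²) = 1/36. At (u, v) = (3*pi/5, -5*pi/6): K = 1/36.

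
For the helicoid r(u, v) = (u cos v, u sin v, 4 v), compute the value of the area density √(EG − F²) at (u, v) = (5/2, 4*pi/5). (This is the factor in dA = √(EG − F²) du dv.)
√(EG − F²)|_{(5/2, 4*pi/5)} = sqrt(89)/2

E = 1, F = 0, G = u^2 + 16, so EG − F² = u^2 + 16. Taking the positive square root: √(EG − F²) = sqrt(u^2 + 16). At (u, v) = (5/2, 4*pi/5): sqrt(89)/2.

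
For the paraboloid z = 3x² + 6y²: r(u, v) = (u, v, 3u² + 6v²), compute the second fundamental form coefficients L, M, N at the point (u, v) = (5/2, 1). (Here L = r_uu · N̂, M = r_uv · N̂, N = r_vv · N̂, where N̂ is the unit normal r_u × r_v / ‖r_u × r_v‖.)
L = 3*sqrt(370)/185;  M = 0;  N = 6*sqrt(370)/185

Compute the unit normal N̂(u, v) = (-6*u/sqrt(36*u^2 + 144*v^2 + 1), -12*v/sqrt(36*u^2 + 144*v^2 + 1), 1/sqrt(36*u^2 + 144*v^2 + 1)), and the second partials r_uu, r_uv, r_vv. Take dot products:
  L(u, v) = r_uu · N̂ = 6/sqrt(36*u^2 + 144*v^2 + 1),
  M(u, v) = r_uv · N̂ = 0,
  N(u, v) = r_vv · N̂ = 12/sqrt(36*u^2 + 144*v^2 + 1).
Evaluating at (u, v) = (5/2, 1):
  L = 3*sqrt(370)/185, M = 0, N = 6*sqrt(370)/185.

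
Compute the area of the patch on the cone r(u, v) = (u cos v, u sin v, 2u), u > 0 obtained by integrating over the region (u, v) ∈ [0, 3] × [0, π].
Area = 9*sqrt(5)*pi/2

Area = ∫∫ √(EG − F²) du dv with √(EG − F²) = sqrt(5)*Abs(u). Integrating over [0, 3] × [0, π] gives 9*sqrt(5)*pi/2.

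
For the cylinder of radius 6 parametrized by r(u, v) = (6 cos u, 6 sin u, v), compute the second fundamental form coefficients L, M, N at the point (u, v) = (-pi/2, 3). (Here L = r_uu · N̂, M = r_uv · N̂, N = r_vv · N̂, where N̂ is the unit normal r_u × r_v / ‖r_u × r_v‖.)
L = -6;  M = 0;  N = 0

Compute the unit normal N̂(u, v) = (cos(u), sin(u), 0), and the second partials r_uu, r_uv, r_vv. Take dot products:
  L(u, v) = r_uu · N̂ = -6,
  M(u, v) = r_uv · N̂ = 0,
  N(u, v) = r_vv · N̂ = 0.
Evaluating at (u, v) = (-pi/2, 3):
  L = -6, M = 0, N = 0.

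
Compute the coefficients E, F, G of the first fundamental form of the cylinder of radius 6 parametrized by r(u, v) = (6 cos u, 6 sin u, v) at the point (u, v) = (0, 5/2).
E = 36;  F = 0;  G = 1

Partials: r_u = (-6*sin(u), 6*cos(u), 0), r_v = (0, 0, 1). As functions of (u, v):
  E = r_u · r_u = 36,
  F = r_u · r_v = 0,
  G = r_v · r_v = 1.
Evaluating at (u, v) = (0, 5/2): E = 36, F = 0, G = 1.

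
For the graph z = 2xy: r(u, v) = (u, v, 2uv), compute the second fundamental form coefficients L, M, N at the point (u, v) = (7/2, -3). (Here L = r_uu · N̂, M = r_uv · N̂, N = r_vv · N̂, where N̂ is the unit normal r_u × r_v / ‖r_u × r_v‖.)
L = 0;  M = sqrt(86)/43;  N = 0

Compute the unit normal N̂(u, v) = (-2*v/sqrt(4*u^2 + 4*v^2 + 1), -2*u/sqrt(4*u^2 + 4*v^2 + 1), 1/sqrt(4*u^2 + 4*v^2 + 1)), and the second partials r_uu, r_uv, r_vv. Take dot products:
  L(u, v) = r_uu · N̂ = 0,
  M(u, v) = r_uv · N̂ = 2/sqrt(4*u^2 + 4*v^2 + 1),
  N(u, v) = r_vv · N̂ = 0.
Evaluating at (u, v) = (7/2, -3):
  L = 0, M = sqrt(86)/43, N = 0.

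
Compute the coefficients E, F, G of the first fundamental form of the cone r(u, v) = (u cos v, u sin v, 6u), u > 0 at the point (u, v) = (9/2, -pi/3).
E = 37;  F = 0;  G = 81/4

Partials: r_u = (cos(v), sin(v), 6), r_v = (-u*sin(v), u*cos(v), 0). As functions of (u, v):
  E = r_u · r_u = 37,
  F = r_u · r_v = 0,
  G = r_v · r_v = u^2.
Evaluating at (u, v) = (9/2, -pi/3): E = 37, F = 0, G = 81/4.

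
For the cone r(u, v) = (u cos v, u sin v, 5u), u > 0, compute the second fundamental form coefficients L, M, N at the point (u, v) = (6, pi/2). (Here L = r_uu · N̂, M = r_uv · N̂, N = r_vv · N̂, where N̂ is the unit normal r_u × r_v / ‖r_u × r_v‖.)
L = 0;  M = 0;  N = 15*sqrt(26)/13

Compute the unit normal N̂(u, v) = (-5*sqrt(26)*u*cos(v)/(26*Abs(u)), -5*sqrt(26)*u*sin(v)/(26*Abs(u)), sqrt(26)*u/(26*Abs(u))), and the second partials r_uu, r_uv, r_vv. Take dot products:
  L(u, v) = r_uu · N̂ = 0,
  M(u, v) = r_uv · N̂ = 0,
  N(u, v) = r_vv · N̂ = 5*sqrt(26)*u^2/(26*Abs(u)).
Evaluating at (u, v) = (6, pi/2):
  L = 0, M = 0, N = 15*sqrt(26)/13.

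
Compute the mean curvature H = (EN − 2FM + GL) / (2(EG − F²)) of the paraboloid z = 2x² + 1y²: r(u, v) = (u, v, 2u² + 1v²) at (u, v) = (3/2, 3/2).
H = 57*sqrt(46)/2116

With E = 16*u^2 + 1, F = 8*u*v, G = 4*v^2 + 1, L = 4/sqrt(16*u^2 + 4*v^2 + 1), M = 0, N = 2/sqrt(16*u^2 + 4*v^2 + 1), assemble
  H = (EN − 2FM + GL) / (2(EG − F²)) = (16*u^2 + 8*v^2 + 3)/(16*u^2 + 4*v^2 + 1)^(3/2).
At (u, v) = (3/2, 3/2): H = 57*sqrt(46)/2116.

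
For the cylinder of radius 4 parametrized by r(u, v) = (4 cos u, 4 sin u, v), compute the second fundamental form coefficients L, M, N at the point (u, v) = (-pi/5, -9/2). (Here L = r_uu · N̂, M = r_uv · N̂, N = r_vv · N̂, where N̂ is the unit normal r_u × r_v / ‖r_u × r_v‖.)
L = -4;  M = 0;  N = 0

Compute the unit normal N̂(u, v) = (cos(u), sin(u), 0), and the second partials r_uu, r_uv, r_vv. Take dot products:
  L(u, v) = r_uu · N̂ = -4,
  M(u, v) = r_uv · N̂ = 0,
  N(u, v) = r_vv · N̂ = 0.
Evaluating at (u, v) = (-pi/5, -9/2):
  L = -4, M = 0, N = 0.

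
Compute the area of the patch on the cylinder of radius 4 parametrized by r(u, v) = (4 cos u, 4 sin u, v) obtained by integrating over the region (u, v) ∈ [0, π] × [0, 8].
Area = 32*pi

Area = ∫∫ √(EG − F²) du dv with √(EG − F²) = 4. Integrating over [0, π] × [0, 8] gives 32*pi.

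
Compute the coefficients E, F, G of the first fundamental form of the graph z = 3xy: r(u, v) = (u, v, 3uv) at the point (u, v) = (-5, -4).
E = 145;  F = 180;  G = 226

Partials: r_u = (1, 0, 3*v), r_v = (0, 1, 3*u). As functions of (u, v):
  E = r_u · r_u = 9*v^2 + 1,
  F = r_u · r_v = 9*u*v,
  G = r_v · r_v = 9*u^2 + 1.
Evaluating at (u, v) = (-5, -4): E = 145, F = 180, G = 226.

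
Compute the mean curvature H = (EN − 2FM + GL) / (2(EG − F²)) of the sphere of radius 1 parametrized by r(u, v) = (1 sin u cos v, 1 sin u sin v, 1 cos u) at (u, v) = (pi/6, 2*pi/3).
H = -1

With E = 1, F = 0, G = sin(u)^2, L = -sin(u)/Abs(sin(u)), M = 0, N = -sin(u)^3/Abs(sin(u)), assemble
  H = (EN − 2FM + GL) / (2(EG − F²)) = -sin(u)/Abs(sin(u)).
At (u, v) = (pi/6, 2*pi/3): H = -1.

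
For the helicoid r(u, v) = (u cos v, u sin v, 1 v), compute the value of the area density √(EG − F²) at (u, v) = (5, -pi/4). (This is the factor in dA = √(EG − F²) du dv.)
√(EG − F²)|_{(5, -pi/4)} = sqrt(26)

E = 1, F = 0, G = u^2 + 1, so EG − F² = u^2 + 1. Taking the positive square root: √(EG − F²) = sqrt(u^2 + 1). At (u, v) = (5, -pi/4): sqrt(26).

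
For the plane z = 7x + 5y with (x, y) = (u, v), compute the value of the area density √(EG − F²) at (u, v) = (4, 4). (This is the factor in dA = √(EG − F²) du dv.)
√(EG − F²)|_{(4, 4)} = 5*sqrt(3)

E = 50, F = 35, G = 26, so EG − F² = 75. Taking the positive square root: √(EG − F²) = 5*sqrt(3). At (u, v) = (4, 4): 5*sqrt(3).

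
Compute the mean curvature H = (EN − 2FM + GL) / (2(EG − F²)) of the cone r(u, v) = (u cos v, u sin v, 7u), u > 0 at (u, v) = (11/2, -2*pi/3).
H = 7*sqrt(2)/110

With E = 50, F = 0, G = u^2, L = 0, M = 0, N = 7*sqrt(2)*u^2/(10*Abs(u)), assemble
  H = (EN − 2FM + GL) / (2(EG − F²)) = 7*sqrt(2)/(20*Abs(u)).
At (u, v) = (11/2, -2*pi/3): H = 7*sqrt(2)/110.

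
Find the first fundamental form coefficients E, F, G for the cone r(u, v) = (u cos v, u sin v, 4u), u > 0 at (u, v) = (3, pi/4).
E = 17;  F = 0;  G = 9

Partials: r_u = (cos(v), sin(v), 4), r_v = (-u*sin(v), u*cos(v), 0). As functions of (u, v):
  E = r_u · r_u = 17,
  F = r_u · r_v = 0,
  G = r_v · r_v = u^2.
Evaluating at (u, v) = (3, pi/4): E = 17, F = 0, G = 9.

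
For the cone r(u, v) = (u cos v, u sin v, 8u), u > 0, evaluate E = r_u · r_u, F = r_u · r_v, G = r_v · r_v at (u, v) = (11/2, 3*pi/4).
E = 65;  F = 0;  G = 121/4

Partials: r_u = (cos(v), sin(v), 8), r_v = (-u*sin(v), u*cos(v), 0). As functions of (u, v):
  E = r_u · r_u = 65,
  F = r_u · r_v = 0,
  G = r_v · r_v = u^2.
Evaluating at (u, v) = (11/2, 3*pi/4): E = 65, F = 0, G = 121/4.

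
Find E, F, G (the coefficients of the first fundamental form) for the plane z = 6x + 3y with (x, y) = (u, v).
E = 37;  F = 18;  G = 10

Compute partials: r_u = (1, 0, 6), r_v = (0, 1, 3). Then
  E = r_u · r_u = 37,
  F = r_u · r_v = 18,
  G = r_v · r_v = 10.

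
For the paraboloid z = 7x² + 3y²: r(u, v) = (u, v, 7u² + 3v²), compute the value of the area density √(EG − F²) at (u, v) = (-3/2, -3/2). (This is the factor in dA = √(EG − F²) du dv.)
√(EG − F²)|_{(-3/2, -3/2)} = sqrt(523)

E = 196*u^2 + 1, F = 84*u*v, G = 36*v^2 + 1, so EG − F² = 196*u^2 + 36*v^2 + 1. Taking the positive square root: √(EG − F²) = sqrt(196*u^2 + 36*v^2 + 1). At (u, v) = (-3/2, -3/2): sqrt(523).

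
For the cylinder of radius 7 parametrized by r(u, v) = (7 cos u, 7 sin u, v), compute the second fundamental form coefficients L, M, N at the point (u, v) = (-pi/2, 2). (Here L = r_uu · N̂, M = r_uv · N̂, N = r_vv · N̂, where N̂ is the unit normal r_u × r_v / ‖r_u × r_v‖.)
L = -7;  M = 0;  N = 0

Compute the unit normal N̂(u, v) = (cos(u), sin(u), 0), and the second partials r_uu, r_uv, r_vv. Take dot products:
  L(u, v) = r_uu · N̂ = -7,
  M(u, v) = r_uv · N̂ = 0,
  N(u, v) = r_vv · N̂ = 0.
Evaluating at (u, v) = (-pi/2, 2):
  L = -7, M = 0, N = 0.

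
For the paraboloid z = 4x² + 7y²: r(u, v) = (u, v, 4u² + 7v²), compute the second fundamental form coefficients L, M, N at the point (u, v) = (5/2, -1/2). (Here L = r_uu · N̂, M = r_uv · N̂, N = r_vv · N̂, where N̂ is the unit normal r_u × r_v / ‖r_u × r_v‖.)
L = 4*sqrt(2)/15;  M = 0;  N = 7*sqrt(2)/15

Compute the unit normal N̂(u, v) = (-8*u/sqrt(64*u^2 + 196*v^2 + 1), -14*v/sqrt(64*u^2 + 196*v^2 + 1), 1/sqrt(64*u^2 + 196*v^2 + 1)), and the second partials r_uu, r_uv, r_vv. Take dot products:
  L(u, v) = r_uu · N̂ = 8/sqrt(64*u^2 + 196*v^2 + 1),
  M(u, v) = r_uv · N̂ = 0,
  N(u, v) = r_vv · N̂ = 14/sqrt(64*u^2 + 196*v^2 + 1).
Evaluating at (u, v) = (5/2, -1/2):
  L = 4*sqrt(2)/15, M = 0, N = 7*sqrt(2)/15.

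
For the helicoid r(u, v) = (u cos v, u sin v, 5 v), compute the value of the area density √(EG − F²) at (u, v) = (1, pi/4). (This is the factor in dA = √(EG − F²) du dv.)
√(EG − F²)|_{(1, pi/4)} = sqrt(26)

E = 1, F = 0, G = u^2 + 25, so EG − F² = u^2 + 25. Taking the positive square root: √(EG − F²) = sqrt(u^2 + 25). At (u, v) = (1, pi/4): sqrt(26).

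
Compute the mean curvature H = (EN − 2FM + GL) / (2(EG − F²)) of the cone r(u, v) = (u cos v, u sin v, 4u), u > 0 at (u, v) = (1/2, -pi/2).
H = 4*sqrt(17)/17

With E = 17, F = 0, G = u^2, L = 0, M = 0, N = 4*sqrt(17)*u^2/(17*Abs(u)), assemble
  H = (EN − 2FM + GL) / (2(EG − F²)) = 2*sqrt(17)/(17*Abs(u)).
At (u, v) = (1/2, -pi/2): H = 4*sqrt(17)/17.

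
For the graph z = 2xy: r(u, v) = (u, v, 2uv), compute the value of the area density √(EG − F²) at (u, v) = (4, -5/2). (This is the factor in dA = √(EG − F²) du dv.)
√(EG − F²)|_{(4, -5/2)} = 3*sqrt(10)

E = 4*v^2 + 1, F = 4*u*v, G = 4*u^2 + 1, so EG − F² = 4*u^2 + 4*v^2 + 1. Taking the positive square root: √(EG − F²) = sqrt(4*u^2 + 4*v^2 + 1). At (u, v) = (4, -5/2): 3*sqrt(10).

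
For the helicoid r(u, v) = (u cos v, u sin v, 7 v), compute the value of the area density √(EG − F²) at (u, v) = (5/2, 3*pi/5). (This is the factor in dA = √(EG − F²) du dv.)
√(EG − F²)|_{(5/2, 3*pi/5)} = sqrt(221)/2

E = 1, F = 0, G = u^2 + 49, so EG − F² = u^2 + 49. Taking the positive square root: √(EG − F²) = sqrt(u^2 + 49). At (u, v) = (5/2, 3*pi/5): sqrt(221)/2.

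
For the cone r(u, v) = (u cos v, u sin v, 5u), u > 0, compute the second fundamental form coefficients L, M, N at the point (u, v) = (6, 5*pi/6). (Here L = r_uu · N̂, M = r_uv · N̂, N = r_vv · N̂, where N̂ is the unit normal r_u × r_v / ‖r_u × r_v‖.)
L = 0;  M = 0;  N = 15*sqrt(26)/13

Compute the unit normal N̂(u, v) = (-5*sqrt(26)*u*cos(v)/(26*Abs(u)), -5*sqrt(26)*u*sin(v)/(26*Abs(u)), sqrt(26)*u/(26*Abs(u))), and the second partials r_uu, r_uv, r_vv. Take dot products:
  L(u, v) = r_uu · N̂ = 0,
  M(u, v) = r_uv · N̂ = 0,
  N(u, v) = r_vv · N̂ = 5*sqrt(26)*u^2/(26*Abs(u)).
Evaluating at (u, v) = (6, 5*pi/6):
  L = 0, M = 0, N = 15*sqrt(26)/13.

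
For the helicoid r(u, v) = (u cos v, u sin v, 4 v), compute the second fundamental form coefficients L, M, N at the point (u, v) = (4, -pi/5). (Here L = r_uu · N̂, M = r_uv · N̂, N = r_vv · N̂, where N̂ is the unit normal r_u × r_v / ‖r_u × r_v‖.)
L = 0;  M = -sqrt(2)/2;  N = 0

Compute the unit normal N̂(u, v) = (4*sin(v)/sqrt(u^2 + 16), -4*cos(v)/sqrt(u^2 + 16), u/sqrt(u^2 + 16)), and the second partials r_uu, r_uv, r_vv. Take dot products:
  L(u, v) = r_uu · N̂ = 0,
  M(u, v) = r_uv · N̂ = -4/sqrt(u^2 + 16),
  N(u, v) = r_vv · N̂ = 0.
Evaluating at (u, v) = (4, -pi/5):
  L = 0, M = -sqrt(2)/2, N = 0.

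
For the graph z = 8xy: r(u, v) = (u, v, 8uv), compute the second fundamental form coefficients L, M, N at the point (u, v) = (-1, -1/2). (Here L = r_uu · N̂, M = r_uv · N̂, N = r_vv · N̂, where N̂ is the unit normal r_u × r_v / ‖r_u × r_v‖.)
L = 0;  M = 8/9;  N = 0

Compute the unit normal N̂(u, v) = (-8*v/sqrt(64*u^2 + 64*v^2 + 1), -8*u/sqrt(64*u^2 + 64*v^2 + 1), 1/sqrt(64*u^2 + 64*v^2 + 1)), and the second partials r_uu, r_uv, r_vv. Take dot products:
  L(u, v) = r_uu · N̂ = 0,
  M(u, v) = r_uv · N̂ = 8/sqrt(64*u^2 + 64*v^2 + 1),
  N(u, v) = r_vv · N̂ = 0.
Evaluating at (u, v) = (-1, -1/2):
  L = 0, M = 8/9, N = 0.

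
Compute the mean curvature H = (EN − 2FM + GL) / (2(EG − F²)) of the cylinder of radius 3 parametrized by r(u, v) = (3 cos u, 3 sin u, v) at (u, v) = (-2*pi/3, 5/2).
H = -1/6

With E = 9, F = 0, G = 1, L = -3, M = 0, N = 0, assemble
  H = (EN − 2FM + GL) / (2(EG − F²)) = -1/6.
At (u, v) = (-2*pi/3, 5/2): H = -1/6.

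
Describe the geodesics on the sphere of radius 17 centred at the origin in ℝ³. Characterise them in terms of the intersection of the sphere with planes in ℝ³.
Geodesics on the sphere of radius 17 are great circles — circles of radius 17 obtained as the intersection of the sphere with planes through the origin (the centre of the sphere).

A curve α(t) of nonzero constant speed on the sphere of radius 17 is a geodesic iff its acceleration α̈ is everywhere normal to the surface, i.e. parallel to the radial vector α(t). Then d/dt(α × α̇) = α̇ × α̇ + α × α̈ = 0, so α × α̇ is a constant vector n ≠ 0 and α(t) · n = 0 for all t: α lies in the plane through the origin with normal n. The intersection of that plane with the sphere is a circle of radius 17 (a great circle). Conversely, a great circle traversed at constant speed has centripetal acceleration pointing at the origin, hence normal to the sphere, so every great circle is a geodesic.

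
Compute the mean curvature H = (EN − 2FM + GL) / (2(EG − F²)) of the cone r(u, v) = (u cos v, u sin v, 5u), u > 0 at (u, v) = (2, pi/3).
H = 5*sqrt(26)/104

With E = 26, F = 0, G = u^2, L = 0, M = 0, N = 5*sqrt(26)*u^2/(26*Abs(u)), assemble
  H = (EN − 2FM + GL) / (2(EG − F²)) = 5*sqrt(26)/(52*Abs(u)).
At (u, v) = (2, pi/3): H = 5*sqrt(26)/104.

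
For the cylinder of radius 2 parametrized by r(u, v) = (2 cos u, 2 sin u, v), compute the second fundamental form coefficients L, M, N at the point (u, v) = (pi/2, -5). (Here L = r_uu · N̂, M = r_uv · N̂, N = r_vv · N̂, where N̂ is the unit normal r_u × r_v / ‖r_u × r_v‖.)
L = -2;  M = 0;  N = 0

Compute the unit normal N̂(u, v) = (cos(u), sin(u), 0), and the second partials r_uu, r_uv, r_vv. Take dot products:
  L(u, v) = r_uu · N̂ = -2,
  M(u, v) = r_uv · N̂ = 0,
  N(u, v) = r_vv · N̂ = 0.
Evaluating at (u, v) = (pi/2, -5):
  L = -2, M = 0, N = 0.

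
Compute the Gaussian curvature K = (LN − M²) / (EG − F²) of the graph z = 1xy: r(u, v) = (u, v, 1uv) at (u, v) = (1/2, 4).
K = -16/4761

Coefficients of the first fundamental form: E = v^2 + 1, F = u*v, G = u^2 + 1.
Coefficients of the second fundamental form: L = 0, M = 1/sqrt(u^2 + v^2 + 1), N = 0.
Assemble K = (LN − M²)/(EG − F²) = 1/((u^2*v^2 - (u^2 + 1)*(v^2 + 1))*(u^2 + v^2 + 1)). At (u, v) = (1/2, 4): K = -16/4761.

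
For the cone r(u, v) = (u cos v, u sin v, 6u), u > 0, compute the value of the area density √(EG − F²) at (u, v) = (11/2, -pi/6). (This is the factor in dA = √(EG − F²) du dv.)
√(EG − F²)|_{(11/2, -pi/6)} = 11*sqrt(37)/2

E = 37, F = 0, G = u^2, so EG − F² = 37*u^2. Taking the positive square root: √(EG − F²) = sqrt(37)*Abs(u). At (u, v) = (11/2, -pi/6): 11*sqrt(37)/2.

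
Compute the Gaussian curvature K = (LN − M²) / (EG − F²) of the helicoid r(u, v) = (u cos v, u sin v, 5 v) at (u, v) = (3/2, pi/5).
K = -400/11881

Coefficients of the first fundamental form: E = 1, F = 0, G = u^2 + 25.
Coefficients of the second fundamental form: L = 0, M = -5/sqrt(u^2 + 25), N = 0.
Assemble K = (LN − M²)/(EG − F²) = -25/(u^2 + 25)^2. At (u, v) = (3/2, pi/5): K = -400/11881.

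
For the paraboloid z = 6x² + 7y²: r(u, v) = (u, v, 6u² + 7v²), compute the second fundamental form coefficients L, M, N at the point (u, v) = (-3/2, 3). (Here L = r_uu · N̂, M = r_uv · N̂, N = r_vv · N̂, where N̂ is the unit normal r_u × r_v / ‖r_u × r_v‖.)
L = 12*sqrt(2089)/2089;  M = 0;  N = 14*sqrt(2089)/2089

Compute the unit normal N̂(u, v) = (-12*u/sqrt(144*u^2 + 196*v^2 + 1), -14*v/sqrt(144*u^2 + 196*v^2 + 1), 1/sqrt(144*u^2 + 196*v^2 + 1)), and the second partials r_uu, r_uv, r_vv. Take dot products:
  L(u, v) = r_uu · N̂ = 12/sqrt(144*u^2 + 196*v^2 + 1),
  M(u, v) = r_uv · N̂ = 0,
  N(u, v) = r_vv · N̂ = 14/sqrt(144*u^2 + 196*v^2 + 1).
Evaluating at (u, v) = (-3/2, 3):
  L = 12*sqrt(2089)/2089, M = 0, N = 14*sqrt(2089)/2089.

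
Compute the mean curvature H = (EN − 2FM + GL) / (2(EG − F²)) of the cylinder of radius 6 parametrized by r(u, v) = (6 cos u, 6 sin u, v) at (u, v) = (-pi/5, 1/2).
H = -1/12

With E = 36, F = 0, G = 1, L = -6, M = 0, N = 0, assemble
  H = (EN − 2FM + GL) / (2(EG − F²)) = -1/12.
At (u, v) = (-pi/5, 1/2): H = -1/12.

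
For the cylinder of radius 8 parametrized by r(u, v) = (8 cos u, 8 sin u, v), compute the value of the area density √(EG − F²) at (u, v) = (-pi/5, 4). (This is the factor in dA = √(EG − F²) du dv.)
√(EG − F²)|_{(-pi/5, 4)} = 8

E = 64, F = 0, G = 1, so EG − F² = 64. Taking the positive square root: √(EG − F²) = 8. At (u, v) = (-pi/5, 4): 8.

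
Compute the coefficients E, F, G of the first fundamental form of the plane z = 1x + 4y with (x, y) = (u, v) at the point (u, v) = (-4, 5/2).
E = 2;  F = 4;  G = 17

Partials: r_u = (1, 0, 1), r_v = (0, 1, 4). As functions of (u, v):
  E = r_u · r_u = 2,
  F = r_u · r_v = 4,
  G = r_v · r_v = 17.
Evaluating at (u, v) = (-4, 5/2): E = 2, F = 4, G = 17.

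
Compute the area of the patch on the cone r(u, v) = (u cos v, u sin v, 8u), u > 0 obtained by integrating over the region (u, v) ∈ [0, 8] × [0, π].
Area = 32*sqrt(65)*pi

Area = ∫∫ √(EG − F²) du dv with √(EG − F²) = sqrt(65)*Abs(u). Integrating over [0, 8] × [0, π] gives 32*sqrt(65)*pi.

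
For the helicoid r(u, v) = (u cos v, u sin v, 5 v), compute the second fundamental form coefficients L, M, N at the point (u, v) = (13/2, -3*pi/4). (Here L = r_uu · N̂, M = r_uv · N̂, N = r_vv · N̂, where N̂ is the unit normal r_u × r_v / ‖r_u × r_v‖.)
L = 0;  M = -10*sqrt(269)/269;  N = 0

Compute the unit normal N̂(u, v) = (5*sin(v)/sqrt(u^2 + 25), -5*cos(v)/sqrt(u^2 + 25), u/sqrt(u^2 + 25)), and the second partials r_uu, r_uv, r_vv. Take dot products:
  L(u, v) = r_uu · N̂ = 0,
  M(u, v) = r_uv · N̂ = -5/sqrt(u^2 + 25),
  N(u, v) = r_vv · N̂ = 0.
Evaluating at (u, v) = (13/2, -3*pi/4):
  L = 0, M = -10*sqrt(269)/269, N = 0.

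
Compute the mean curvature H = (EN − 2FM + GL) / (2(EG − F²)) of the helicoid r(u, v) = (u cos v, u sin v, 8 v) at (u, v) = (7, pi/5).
H = 0

With E = 1, F = 0, G = u^2 + 64, L = 0, M = -8/sqrt(u^2 + 64), N = 0, assemble
  H = (EN − 2FM + GL) / (2(EG − F²)) = 0.
At (u, v) = (7, pi/5): H = 0.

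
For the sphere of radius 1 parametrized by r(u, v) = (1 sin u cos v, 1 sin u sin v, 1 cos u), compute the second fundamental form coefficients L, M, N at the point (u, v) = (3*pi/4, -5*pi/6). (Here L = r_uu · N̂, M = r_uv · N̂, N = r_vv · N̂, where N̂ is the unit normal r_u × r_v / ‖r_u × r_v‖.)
L = -1;  M = 0;  N = -1/2

Compute the unit normal N̂(u, v) = (sin(u)^2*cos(v)/Abs(sin(u)), sin(u)^2*sin(v)/Abs(sin(u)), sin(2*u)/(2*Abs(sin(u)))), and the second partials r_uu, r_uv, r_vv. Take dot products:
  L(u, v) = r_uu · N̂ = -sin(u)/Abs(sin(u)),
  M(u, v) = r_uv · N̂ = 0,
  N(u, v) = r_vv · N̂ = -sin(u)^3/Abs(sin(u)).
Evaluating at (u, v) = (3*pi/4, -5*pi/6):
  L = -1, M = 0, N = -1/2.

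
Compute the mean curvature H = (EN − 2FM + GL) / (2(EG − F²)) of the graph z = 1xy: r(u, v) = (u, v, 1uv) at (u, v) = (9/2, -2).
H = 72*sqrt(101)/10201

With E = v^2 + 1, F = u*v, G = u^2 + 1, L = 0, M = 1/sqrt(u^2 + v^2 + 1), N = 0, assemble
  H = (EN − 2FM + GL) / (2(EG − F²)) = -u*v/(u^2 + v^2 + 1)^(3/2).
At (u, v) = (9/2, -2): H = 72*sqrt(101)/10201.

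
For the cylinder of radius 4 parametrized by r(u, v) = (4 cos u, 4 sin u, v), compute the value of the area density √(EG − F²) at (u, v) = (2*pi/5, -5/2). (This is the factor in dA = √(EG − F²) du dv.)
√(EG − F²)|_{(2*pi/5, -5/2)} = 4

E = 16, F = 0, G = 1, so EG − F² = 16. Taking the positive square root: √(EG − F²) = 4. At (u, v) = (2*pi/5, -5/2): 4.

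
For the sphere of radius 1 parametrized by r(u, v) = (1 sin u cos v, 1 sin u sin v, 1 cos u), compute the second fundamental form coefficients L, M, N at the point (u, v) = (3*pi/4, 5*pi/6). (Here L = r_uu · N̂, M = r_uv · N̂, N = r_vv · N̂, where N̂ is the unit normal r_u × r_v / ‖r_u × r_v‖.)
L = -1;  M = 0;  N = -1/2

Compute the unit normal N̂(u, v) = (sin(u)^2*cos(v)/Abs(sin(u)), sin(u)^2*sin(v)/Abs(sin(u)), sin(2*u)/(2*Abs(sin(u)))), and the second partials r_uu, r_uv, r_vv. Take dot products:
  L(u, v) = r_uu · N̂ = -sin(u)/Abs(sin(u)),
  M(u, v) = r_uv · N̂ = 0,
  N(u, v) = r_vv · N̂ = -sin(u)^3/Abs(sin(u)).
Evaluating at (u, v) = (3*pi/4, 5*pi/6):
  L = -1, M = 0, N = -1/2.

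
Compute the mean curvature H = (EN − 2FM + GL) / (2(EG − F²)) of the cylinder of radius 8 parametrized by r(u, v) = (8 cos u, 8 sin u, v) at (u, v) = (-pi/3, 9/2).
H = -1/16

With E = 64, F = 0, G = 1, L = -8, M = 0, N = 0, assemble
  H = (EN − 2FM + GL) / (2(EG − F²)) = -1/16.
At (u, v) = (-pi/3, 9/2): H = -1/16.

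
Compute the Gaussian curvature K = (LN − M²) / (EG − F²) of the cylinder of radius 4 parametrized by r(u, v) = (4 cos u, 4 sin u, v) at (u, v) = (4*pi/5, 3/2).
K = 0

Coefficients of the first fundamental form: E = 16, F = 0, G = 1.
Coefficients of the second fundamental form: L = -4, M = 0, N = 0.
Assemble K = (LN − M²)/(EG − F²) = 0. At (u, v) = (4*pi/5, 3/2): K = 0.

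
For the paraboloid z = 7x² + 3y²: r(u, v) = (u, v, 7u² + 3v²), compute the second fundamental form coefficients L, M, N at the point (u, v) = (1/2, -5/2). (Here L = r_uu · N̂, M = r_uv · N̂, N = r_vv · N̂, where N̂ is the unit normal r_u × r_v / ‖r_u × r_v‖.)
L = 14*sqrt(11)/55;  M = 0;  N = 6*sqrt(11)/55

Compute the unit normal N̂(u, v) = (-14*u/sqrt(196*u^2 + 36*v^2 + 1), -6*v/sqrt(196*u^2 + 36*v^2 + 1), 1/sqrt(196*u^2 + 36*v^2 + 1)), and the second partials r_uu, r_uv, r_vv. Take dot products:
  L(u, v) = r_uu · N̂ = 14/sqrt(196*u^2 + 36*v^2 + 1),
  M(u, v) = r_uv · N̂ = 0,
  N(u, v) = r_vv · N̂ = 6/sqrt(196*u^2 + 36*v^2 + 1).
Evaluating at (u, v) = (1/2, -5/2):
  L = 14*sqrt(11)/55, M = 0, N = 6*sqrt(11)/55.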